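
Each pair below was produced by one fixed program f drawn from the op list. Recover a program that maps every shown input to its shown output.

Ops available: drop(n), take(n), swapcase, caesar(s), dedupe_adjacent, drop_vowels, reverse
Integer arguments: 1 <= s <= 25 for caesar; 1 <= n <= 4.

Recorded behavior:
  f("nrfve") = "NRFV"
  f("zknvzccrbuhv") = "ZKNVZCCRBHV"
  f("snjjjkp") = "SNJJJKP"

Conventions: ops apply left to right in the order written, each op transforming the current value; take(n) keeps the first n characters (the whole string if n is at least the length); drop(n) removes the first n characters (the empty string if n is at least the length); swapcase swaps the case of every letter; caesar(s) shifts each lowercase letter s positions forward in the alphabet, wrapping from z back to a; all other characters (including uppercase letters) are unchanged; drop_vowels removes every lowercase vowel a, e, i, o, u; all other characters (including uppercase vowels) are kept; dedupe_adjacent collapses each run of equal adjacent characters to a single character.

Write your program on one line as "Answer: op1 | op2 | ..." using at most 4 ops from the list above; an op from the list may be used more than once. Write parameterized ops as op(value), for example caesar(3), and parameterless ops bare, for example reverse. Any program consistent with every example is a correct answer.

reverse | drop_vowels | reverse | swapcase

Check, running the answer program on each example:
  "nrfve" -> "evfrn" -> "vfrn" -> "nrfv" -> "NRFV"
  "zknvzccrbuhv" -> "vhubrcczvnkz" -> "vhbrcczvnkz" -> "zknvzccrbhv" -> "ZKNVZCCRBHV"
  "snjjjkp" -> "pkjjjns" -> "pkjjjns" -> "snjjjkp" -> "SNJJJKP"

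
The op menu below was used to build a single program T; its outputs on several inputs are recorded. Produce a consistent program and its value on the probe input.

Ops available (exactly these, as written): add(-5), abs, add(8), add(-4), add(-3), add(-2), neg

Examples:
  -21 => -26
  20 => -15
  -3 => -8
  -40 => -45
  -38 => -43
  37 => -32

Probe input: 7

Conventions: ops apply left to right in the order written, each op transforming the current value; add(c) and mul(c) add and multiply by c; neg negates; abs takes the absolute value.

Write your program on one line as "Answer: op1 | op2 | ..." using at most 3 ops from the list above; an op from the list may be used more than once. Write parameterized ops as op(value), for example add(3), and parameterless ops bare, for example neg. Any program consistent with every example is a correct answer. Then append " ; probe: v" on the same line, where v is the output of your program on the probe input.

add(-5) | abs | neg ; probe: -2

Check, running the answer program on each example:
  -21 -> -26 -> 26 -> -26
  20 -> 15 -> 15 -> -15
  -3 -> -8 -> 8 -> -8
  -40 -> -45 -> 45 -> -45
  -38 -> -43 -> 43 -> -43
  37 -> 32 -> 32 -> -32
  probe: 7 -> 2 -> 2 -> -2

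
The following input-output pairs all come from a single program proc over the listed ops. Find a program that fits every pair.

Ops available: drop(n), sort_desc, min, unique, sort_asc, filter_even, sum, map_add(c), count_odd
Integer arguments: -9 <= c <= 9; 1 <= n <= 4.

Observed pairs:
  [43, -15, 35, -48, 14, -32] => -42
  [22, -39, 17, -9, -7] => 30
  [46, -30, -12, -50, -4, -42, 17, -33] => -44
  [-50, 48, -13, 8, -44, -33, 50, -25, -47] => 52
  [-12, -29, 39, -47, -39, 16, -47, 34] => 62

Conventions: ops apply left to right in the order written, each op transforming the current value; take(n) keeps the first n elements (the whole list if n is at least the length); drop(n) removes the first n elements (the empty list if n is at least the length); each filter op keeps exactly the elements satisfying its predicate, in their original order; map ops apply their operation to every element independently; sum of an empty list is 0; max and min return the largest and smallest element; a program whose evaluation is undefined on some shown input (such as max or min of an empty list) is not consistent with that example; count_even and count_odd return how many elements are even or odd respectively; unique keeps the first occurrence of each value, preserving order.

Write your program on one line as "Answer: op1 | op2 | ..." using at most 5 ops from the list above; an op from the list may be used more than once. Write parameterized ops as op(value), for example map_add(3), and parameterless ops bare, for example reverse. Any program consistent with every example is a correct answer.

sort_desc | filter_even | map_add(8) | sum

Check, running the answer program on each example:
  [43, -15, 35, -48, 14, -32] -> [43, 35, 14, -15, -32, -48] -> [14, -32, -48] -> [22, -24, -40] -> -42
  [22, -39, 17, -9, -7] -> [22, 17, -7, -9, -39] -> [22] -> [30] -> 30
  [46, -30, -12, -50, -4, -42, 17, -33] -> [46, 17, -4, -12, -30, -33, -42, -50] -> [46, -4, -12, -30, -42, -50] -> [54, 4, -4, -22, -34, -42] -> -44
  [-50, 48, -13, 8, -44, -33, 50, -25, -47] -> [50, 48, 8, -13, -25, -33, -44, -47, -50] -> [50, 48, 8, -44, -50] -> [58, 56, 16, -36, -42] -> 52
  [-12, -29, 39, -47, -39, 16, -47, 34] -> [39, 34, 16, -12, -29, -39, -47, -47] -> [34, 16, -12] -> [42, 24, -4] -> 62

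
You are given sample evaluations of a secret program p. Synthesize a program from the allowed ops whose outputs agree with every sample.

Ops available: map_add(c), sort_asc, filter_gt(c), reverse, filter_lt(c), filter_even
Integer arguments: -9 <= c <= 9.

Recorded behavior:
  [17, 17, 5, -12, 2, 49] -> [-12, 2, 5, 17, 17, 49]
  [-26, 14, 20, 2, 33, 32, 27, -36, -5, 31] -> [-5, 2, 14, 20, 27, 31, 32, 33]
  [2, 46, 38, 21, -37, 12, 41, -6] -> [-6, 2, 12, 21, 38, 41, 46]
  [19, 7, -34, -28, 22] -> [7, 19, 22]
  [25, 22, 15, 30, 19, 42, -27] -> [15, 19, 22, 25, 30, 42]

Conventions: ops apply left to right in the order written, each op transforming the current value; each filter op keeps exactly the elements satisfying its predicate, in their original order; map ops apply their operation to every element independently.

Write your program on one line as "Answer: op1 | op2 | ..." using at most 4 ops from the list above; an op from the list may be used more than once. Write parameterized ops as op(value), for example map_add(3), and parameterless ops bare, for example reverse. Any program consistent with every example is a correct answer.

map_add(8) | filter_gt(-9) | sort_asc | map_add(-8)

Check, running the answer program on each example:
  [17, 17, 5, -12, 2, 49] -> [25, 25, 13, -4, 10, 57] -> [25, 25, 13, -4, 10, 57] -> [-4, 10, 13, 25, 25, 57] -> [-12, 2, 5, 17, 17, 49]
  [-26, 14, 20, 2, 33, 32, 27, -36, -5, 31] -> [-18, 22, 28, 10, 41, 40, 35, -28, 3, 39] -> [22, 28, 10, 41, 40, 35, 3, 39] -> [3, 10, 22, 28, 35, 39, 40, 41] -> [-5, 2, 14, 20, 27, 31, 32, 33]
  [2, 46, 38, 21, -37, 12, 41, -6] -> [10, 54, 46, 29, -29, 20, 49, 2] -> [10, 54, 46, 29, 20, 49, 2] -> [2, 10, 20, 29, 46, 49, 54] -> [-6, 2, 12, 21, 38, 41, 46]
  [19, 7, -34, -28, 22] -> [27, 15, -26, -20, 30] -> [27, 15, 30] -> [15, 27, 30] -> [7, 19, 22]
  [25, 22, 15, 30, 19, 42, -27] -> [33, 30, 23, 38, 27, 50, -19] -> [33, 30, 23, 38, 27, 50] -> [23, 27, 30, 33, 38, 50] -> [15, 19, 22, 25, 30, 42]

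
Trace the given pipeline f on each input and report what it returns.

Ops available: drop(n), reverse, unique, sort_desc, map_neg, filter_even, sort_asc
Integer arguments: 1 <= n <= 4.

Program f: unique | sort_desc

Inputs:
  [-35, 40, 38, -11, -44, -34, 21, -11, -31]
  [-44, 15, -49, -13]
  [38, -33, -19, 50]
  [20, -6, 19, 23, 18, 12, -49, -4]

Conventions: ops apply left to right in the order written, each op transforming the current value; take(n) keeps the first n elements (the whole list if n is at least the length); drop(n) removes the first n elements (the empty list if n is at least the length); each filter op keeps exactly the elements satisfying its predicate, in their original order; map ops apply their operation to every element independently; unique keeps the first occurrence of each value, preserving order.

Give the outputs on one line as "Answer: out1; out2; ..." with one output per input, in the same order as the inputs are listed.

[40, 38, 21, -11, -31, -34, -35, -44]; [15, -13, -44, -49]; [50, 38, -19, -33]; [23, 20, 19, 18, 12, -4, -6, -49]

Execution, op by op:
  [-35, 40, 38, -11, -44, -34, 21, -11, -31] -> [-35, 40, 38, -11, -44, -34, 21, -31] -> [40, 38, 21, -11, -31, -34, -35, -44]
  [-44, 15, -49, -13] -> [-44, 15, -49, -13] -> [15, -13, -44, -49]
  [38, -33, -19, 50] -> [38, -33, -19, 50] -> [50, 38, -19, -33]
  [20, -6, 19, 23, 18, 12, -49, -4] -> [20, -6, 19, 23, 18, 12, -49, -4] -> [23, 20, 19, 18, 12, -4, -6, -49]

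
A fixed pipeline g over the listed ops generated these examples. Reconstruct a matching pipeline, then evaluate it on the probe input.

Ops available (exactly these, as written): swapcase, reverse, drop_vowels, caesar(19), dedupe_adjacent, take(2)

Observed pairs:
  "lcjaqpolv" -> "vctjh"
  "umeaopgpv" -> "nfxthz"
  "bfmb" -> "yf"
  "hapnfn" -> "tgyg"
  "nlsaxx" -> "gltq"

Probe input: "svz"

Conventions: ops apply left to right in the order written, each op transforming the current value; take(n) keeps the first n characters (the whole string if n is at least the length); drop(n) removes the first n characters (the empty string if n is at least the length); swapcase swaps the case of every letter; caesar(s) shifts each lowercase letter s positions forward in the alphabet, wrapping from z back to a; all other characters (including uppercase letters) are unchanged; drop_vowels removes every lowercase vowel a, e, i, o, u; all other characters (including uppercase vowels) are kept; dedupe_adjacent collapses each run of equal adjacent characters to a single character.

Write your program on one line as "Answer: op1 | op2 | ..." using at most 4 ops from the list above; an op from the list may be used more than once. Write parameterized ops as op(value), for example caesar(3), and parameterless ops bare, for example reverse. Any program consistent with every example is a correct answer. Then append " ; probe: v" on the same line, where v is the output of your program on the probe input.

dedupe_adjacent | caesar(19) | drop_vowels ; probe: "ls"

Check, running the answer program on each example:
  "lcjaqpolv" -> "lcjaqpolv" -> "evctjiheo" -> "vctjh"
  "umeaopgpv" -> "umeaopgpv" -> "nfxthizio" -> "nfxthz"
  "bfmb" -> "bfmb" -> "uyfu" -> "yf"
  "hapnfn" -> "hapnfn" -> "atigyg" -> "tgyg"
  "nlsaxx" -> "nlsax" -> "geltq" -> "gltq"
  probe: "svz" -> "svz" -> "los" -> "ls"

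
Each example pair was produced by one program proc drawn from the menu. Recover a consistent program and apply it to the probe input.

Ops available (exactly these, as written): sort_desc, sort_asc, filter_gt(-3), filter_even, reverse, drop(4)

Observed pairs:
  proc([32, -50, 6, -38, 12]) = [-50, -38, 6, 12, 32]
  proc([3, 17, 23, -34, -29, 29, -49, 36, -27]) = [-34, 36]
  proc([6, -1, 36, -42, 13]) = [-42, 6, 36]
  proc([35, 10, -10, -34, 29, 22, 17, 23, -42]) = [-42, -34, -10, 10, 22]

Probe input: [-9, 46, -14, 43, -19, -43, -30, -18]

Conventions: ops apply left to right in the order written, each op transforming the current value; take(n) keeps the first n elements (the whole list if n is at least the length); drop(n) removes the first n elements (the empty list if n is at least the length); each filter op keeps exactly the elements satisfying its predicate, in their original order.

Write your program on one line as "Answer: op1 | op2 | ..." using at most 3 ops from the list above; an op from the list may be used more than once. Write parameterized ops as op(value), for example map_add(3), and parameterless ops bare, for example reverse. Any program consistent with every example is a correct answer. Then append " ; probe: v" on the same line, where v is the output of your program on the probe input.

filter_even | reverse | sort_asc ; probe: [-30, -18, -14, 46]

Check, running the answer program on each example:
  [32, -50, 6, -38, 12] -> [32, -50, 6, -38, 12] -> [12, -38, 6, -50, 32] -> [-50, -38, 6, 12, 32]
  [3, 17, 23, -34, -29, 29, -49, 36, -27] -> [-34, 36] -> [36, -34] -> [-34, 36]
  [6, -1, 36, -42, 13] -> [6, 36, -42] -> [-42, 36, 6] -> [-42, 6, 36]
  [35, 10, -10, -34, 29, 22, 17, 23, -42] -> [10, -10, -34, 22, -42] -> [-42, 22, -34, -10, 10] -> [-42, -34, -10, 10, 22]
  probe: [-9, 46, -14, 43, -19, -43, -30, -18] -> [46, -14, -30, -18] -> [-18, -30, -14, 46] -> [-30, -18, -14, 46]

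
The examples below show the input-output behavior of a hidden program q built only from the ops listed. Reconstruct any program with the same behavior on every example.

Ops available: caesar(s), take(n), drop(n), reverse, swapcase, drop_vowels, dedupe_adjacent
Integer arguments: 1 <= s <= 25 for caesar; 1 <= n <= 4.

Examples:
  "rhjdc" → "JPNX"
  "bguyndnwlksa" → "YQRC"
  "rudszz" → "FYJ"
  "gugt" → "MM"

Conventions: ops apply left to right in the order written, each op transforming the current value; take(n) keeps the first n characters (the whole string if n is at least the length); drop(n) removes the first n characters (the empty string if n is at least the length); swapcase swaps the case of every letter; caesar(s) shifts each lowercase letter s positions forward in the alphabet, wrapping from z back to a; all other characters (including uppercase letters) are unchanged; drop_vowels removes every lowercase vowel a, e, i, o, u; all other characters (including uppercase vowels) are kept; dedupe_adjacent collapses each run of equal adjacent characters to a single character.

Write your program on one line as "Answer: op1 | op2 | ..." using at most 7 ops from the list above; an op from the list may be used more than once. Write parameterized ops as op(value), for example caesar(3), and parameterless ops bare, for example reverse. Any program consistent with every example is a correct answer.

caesar(6) | reverse | drop(1) | take(4) | drop_vowels | swapcase

Check, running the answer program on each example:
  "rhjdc" -> "xnpji" -> "ijpnx" -> "jpnx" -> "jpnx" -> "jpnx" -> "JPNX"
  "bguyndnwlksa" -> "hmaetjtcrqyg" -> "gyqrctjteamh" -> "yqrctjteamh" -> "yqrc" -> "yqrc" -> "YQRC"
  "rudszz" -> "xajyff" -> "ffyjax" -> "fyjax" -> "fyja" -> "fyj" -> "FYJ"
  "gugt" -> "mamz" -> "zmam" -> "mam" -> "mam" -> "mm" -> "MM"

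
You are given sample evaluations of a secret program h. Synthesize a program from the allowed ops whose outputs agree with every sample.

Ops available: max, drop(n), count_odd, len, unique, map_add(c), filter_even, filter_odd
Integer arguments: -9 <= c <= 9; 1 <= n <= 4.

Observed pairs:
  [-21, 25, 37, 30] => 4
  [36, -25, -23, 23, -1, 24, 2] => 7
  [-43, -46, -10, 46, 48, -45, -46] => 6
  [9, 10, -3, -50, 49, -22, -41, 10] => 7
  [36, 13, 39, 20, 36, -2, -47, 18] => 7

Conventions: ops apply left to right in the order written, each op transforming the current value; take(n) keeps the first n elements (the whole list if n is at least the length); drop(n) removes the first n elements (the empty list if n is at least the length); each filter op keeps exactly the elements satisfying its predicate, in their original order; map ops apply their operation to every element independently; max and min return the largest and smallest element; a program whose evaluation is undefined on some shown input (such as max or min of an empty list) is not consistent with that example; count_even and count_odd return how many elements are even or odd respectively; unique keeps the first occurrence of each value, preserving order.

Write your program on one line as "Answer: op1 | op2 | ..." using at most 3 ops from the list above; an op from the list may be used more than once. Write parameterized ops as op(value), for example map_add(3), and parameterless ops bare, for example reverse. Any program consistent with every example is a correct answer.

unique | len

Check, running the answer program on each example:
  [-21, 25, 37, 30] -> [-21, 25, 37, 30] -> 4
  [36, -25, -23, 23, -1, 24, 2] -> [36, -25, -23, 23, -1, 24, 2] -> 7
  [-43, -46, -10, 46, 48, -45, -46] -> [-43, -46, -10, 46, 48, -45] -> 6
  [9, 10, -3, -50, 49, -22, -41, 10] -> [9, 10, -3, -50, 49, -22, -41] -> 7
  [36, 13, 39, 20, 36, -2, -47, 18] -> [36, 13, 39, 20, -2, -47, 18] -> 7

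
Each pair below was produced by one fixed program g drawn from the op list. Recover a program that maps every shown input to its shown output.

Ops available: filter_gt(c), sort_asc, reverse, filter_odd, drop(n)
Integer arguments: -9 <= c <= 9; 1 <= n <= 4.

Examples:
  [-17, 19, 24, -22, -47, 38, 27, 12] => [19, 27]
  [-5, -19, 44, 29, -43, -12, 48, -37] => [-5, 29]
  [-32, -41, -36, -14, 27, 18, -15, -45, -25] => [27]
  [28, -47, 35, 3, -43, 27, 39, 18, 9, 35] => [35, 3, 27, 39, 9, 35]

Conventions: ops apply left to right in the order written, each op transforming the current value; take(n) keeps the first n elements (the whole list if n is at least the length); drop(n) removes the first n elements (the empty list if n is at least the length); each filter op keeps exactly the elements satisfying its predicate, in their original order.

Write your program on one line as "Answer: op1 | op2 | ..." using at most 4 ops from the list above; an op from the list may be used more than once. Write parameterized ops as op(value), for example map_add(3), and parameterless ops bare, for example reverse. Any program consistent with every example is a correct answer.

filter_gt(-9) | reverse | filter_odd | reverse

Check, running the answer program on each example:
  [-17, 19, 24, -22, -47, 38, 27, 12] -> [19, 24, 38, 27, 12] -> [12, 27, 38, 24, 19] -> [27, 19] -> [19, 27]
  [-5, -19, 44, 29, -43, -12, 48, -37] -> [-5, 44, 29, 48] -> [48, 29, 44, -5] -> [29, -5] -> [-5, 29]
  [-32, -41, -36, -14, 27, 18, -15, -45, -25] -> [27, 18] -> [18, 27] -> [27] -> [27]
  [28, -47, 35, 3, -43, 27, 39, 18, 9, 35] -> [28, 35, 3, 27, 39, 18, 9, 35] -> [35, 9, 18, 39, 27, 3, 35, 28] -> [35, 9, 39, 27, 3, 35] -> [35, 3, 27, 39, 9, 35]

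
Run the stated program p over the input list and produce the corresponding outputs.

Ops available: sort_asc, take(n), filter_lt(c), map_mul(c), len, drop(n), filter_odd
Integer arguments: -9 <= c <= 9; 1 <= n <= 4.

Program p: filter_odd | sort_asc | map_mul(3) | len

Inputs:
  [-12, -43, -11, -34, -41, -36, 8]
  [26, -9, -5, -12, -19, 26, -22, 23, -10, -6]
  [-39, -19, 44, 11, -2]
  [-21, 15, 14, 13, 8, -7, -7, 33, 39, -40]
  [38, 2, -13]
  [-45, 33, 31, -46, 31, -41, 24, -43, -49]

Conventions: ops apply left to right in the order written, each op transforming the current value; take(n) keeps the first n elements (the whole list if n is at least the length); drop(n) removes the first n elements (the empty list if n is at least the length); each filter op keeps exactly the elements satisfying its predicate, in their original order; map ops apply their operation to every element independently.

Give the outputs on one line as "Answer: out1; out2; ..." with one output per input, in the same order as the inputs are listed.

Execution, op by op:
  [-12, -43, -11, -34, -41, -36, 8] -> [-43, -11, -41] -> [-43, -41, -11] -> [-129, -123, -33] -> 3
  [26, -9, -5, -12, -19, 26, -22, 23, -10, -6] -> [-9, -5, -19, 23] -> [-19, -9, -5, 23] -> [-57, -27, -15, 69] -> 4
  [-39, -19, 44, 11, -2] -> [-39, -19, 11] -> [-39, -19, 11] -> [-117, -57, 33] -> 3
  [-21, 15, 14, 13, 8, -7, -7, 33, 39, -40] -> [-21, 15, 13, -7, -7, 33, 39] -> [-21, -7, -7, 13, 15, 33, 39] -> [-63, -21, -21, 39, 45, 99, 117] -> 7
  [38, 2, -13] -> [-13] -> [-13] -> [-39] -> 1
  [-45, 33, 31, -46, 31, -41, 24, -43, -49] -> [-45, 33, 31, 31, -41, -43, -49] -> [-49, -45, -43, -41, 31, 31, 33] -> [-147, -135, -129, -123, 93, 93, 99] -> 7

3; 4; 3; 7; 1; 7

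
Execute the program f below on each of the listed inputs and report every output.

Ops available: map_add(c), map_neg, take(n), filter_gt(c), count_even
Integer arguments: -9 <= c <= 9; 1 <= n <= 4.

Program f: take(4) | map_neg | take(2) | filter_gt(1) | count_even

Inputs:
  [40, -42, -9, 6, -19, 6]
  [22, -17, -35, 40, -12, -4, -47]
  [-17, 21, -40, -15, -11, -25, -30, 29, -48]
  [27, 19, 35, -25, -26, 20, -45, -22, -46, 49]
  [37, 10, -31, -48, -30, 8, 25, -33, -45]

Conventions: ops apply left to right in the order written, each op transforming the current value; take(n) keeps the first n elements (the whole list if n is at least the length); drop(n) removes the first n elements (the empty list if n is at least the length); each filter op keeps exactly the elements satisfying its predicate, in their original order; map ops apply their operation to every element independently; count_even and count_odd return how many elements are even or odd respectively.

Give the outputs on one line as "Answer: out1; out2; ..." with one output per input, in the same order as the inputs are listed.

1; 0; 0; 0; 0

Execution, op by op:
  [40, -42, -9, 6, -19, 6] -> [40, -42, -9, 6] -> [-40, 42, 9, -6] -> [-40, 42] -> [42] -> 1
  [22, -17, -35, 40, -12, -4, -47] -> [22, -17, -35, 40] -> [-22, 17, 35, -40] -> [-22, 17] -> [17] -> 0
  [-17, 21, -40, -15, -11, -25, -30, 29, -48] -> [-17, 21, -40, -15] -> [17, -21, 40, 15] -> [17, -21] -> [17] -> 0
  [27, 19, 35, -25, -26, 20, -45, -22, -46, 49] -> [27, 19, 35, -25] -> [-27, -19, -35, 25] -> [-27, -19] -> [] -> 0
  [37, 10, -31, -48, -30, 8, 25, -33, -45] -> [37, 10, -31, -48] -> [-37, -10, 31, 48] -> [-37, -10] -> [] -> 0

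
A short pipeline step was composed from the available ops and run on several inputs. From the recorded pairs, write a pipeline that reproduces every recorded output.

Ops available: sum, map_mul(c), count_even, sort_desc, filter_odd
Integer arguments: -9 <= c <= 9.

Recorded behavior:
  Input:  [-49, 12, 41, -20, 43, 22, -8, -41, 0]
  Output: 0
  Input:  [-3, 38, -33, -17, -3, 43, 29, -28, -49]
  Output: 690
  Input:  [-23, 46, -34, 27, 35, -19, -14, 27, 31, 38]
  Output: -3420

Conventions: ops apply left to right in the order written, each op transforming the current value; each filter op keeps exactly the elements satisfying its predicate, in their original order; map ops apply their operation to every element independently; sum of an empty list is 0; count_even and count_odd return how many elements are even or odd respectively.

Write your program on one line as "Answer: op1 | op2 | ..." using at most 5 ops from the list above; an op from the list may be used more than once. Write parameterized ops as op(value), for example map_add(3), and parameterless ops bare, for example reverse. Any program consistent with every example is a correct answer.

map_mul(5) | map_mul(-6) | sort_desc | sum

Check, running the answer program on each example:
  [-49, 12, 41, -20, 43, 22, -8, -41, 0] -> [-245, 60, 205, -100, 215, 110, -40, -205, 0] -> [1470, -360, -1230, 600, -1290, -660, 240, 1230, 0] -> [1470, 1230, 600, 240, 0, -360, -660, -1230, -1290] -> 0
  [-3, 38, -33, -17, -3, 43, 29, -28, -49] -> [-15, 190, -165, -85, -15, 215, 145, -140, -245] -> [90, -1140, 990, 510, 90, -1290, -870, 840, 1470] -> [1470, 990, 840, 510, 90, 90, -870, -1140, -1290] -> 690
  [-23, 46, -34, 27, 35, -19, -14, 27, 31, 38] -> [-115, 230, -170, 135, 175, -95, -70, 135, 155, 190] -> [690, -1380, 1020, -810, -1050, 570, 420, -810, -930, -1140] -> [1020, 690, 570, 420, -810, -810, -930, -1050, -1140, -1380] -> -3420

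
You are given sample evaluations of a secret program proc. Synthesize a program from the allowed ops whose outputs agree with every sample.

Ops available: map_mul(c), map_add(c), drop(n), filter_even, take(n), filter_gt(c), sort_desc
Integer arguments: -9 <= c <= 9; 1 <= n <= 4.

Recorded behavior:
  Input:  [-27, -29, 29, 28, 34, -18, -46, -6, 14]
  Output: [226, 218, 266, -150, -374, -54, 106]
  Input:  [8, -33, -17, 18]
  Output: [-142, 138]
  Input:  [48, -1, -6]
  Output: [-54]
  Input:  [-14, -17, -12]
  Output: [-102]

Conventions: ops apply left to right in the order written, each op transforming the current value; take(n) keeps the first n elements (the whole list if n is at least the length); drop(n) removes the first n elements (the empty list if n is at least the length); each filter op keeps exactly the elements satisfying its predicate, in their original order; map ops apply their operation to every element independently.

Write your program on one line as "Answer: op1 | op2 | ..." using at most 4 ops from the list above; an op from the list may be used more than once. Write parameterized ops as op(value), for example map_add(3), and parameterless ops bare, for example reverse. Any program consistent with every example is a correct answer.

map_mul(8) | map_add(-6) | drop(2)

Check, running the answer program on each example:
  [-27, -29, 29, 28, 34, -18, -46, -6, 14] -> [-216, -232, 232, 224, 272, -144, -368, -48, 112] -> [-222, -238, 226, 218, 266, -150, -374, -54, 106] -> [226, 218, 266, -150, -374, -54, 106]
  [8, -33, -17, 18] -> [64, -264, -136, 144] -> [58, -270, -142, 138] -> [-142, 138]
  [48, -1, -6] -> [384, -8, -48] -> [378, -14, -54] -> [-54]
  [-14, -17, -12] -> [-112, -136, -96] -> [-118, -142, -102] -> [-102]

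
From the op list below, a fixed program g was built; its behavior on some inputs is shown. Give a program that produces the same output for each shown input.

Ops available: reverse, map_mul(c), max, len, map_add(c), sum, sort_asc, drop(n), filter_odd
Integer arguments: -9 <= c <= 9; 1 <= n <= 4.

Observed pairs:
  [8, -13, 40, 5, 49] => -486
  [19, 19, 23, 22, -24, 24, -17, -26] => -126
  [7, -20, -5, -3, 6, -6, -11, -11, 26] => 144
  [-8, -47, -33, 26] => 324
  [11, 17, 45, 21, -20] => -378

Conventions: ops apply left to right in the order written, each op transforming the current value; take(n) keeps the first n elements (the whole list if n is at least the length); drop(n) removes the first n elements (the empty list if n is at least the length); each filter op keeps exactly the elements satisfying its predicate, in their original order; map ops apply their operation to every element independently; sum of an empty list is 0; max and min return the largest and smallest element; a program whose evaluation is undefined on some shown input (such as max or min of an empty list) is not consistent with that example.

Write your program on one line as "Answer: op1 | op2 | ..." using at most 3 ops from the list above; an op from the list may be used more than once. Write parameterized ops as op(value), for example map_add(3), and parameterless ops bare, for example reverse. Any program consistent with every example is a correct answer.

drop(1) | map_mul(-6) | sum

Check, running the answer program on each example:
  [8, -13, 40, 5, 49] -> [-13, 40, 5, 49] -> [78, -240, -30, -294] -> -486
  [19, 19, 23, 22, -24, 24, -17, -26] -> [19, 23, 22, -24, 24, -17, -26] -> [-114, -138, -132, 144, -144, 102, 156] -> -126
  [7, -20, -5, -3, 6, -6, -11, -11, 26] -> [-20, -5, -3, 6, -6, -11, -11, 26] -> [120, 30, 18, -36, 36, 66, 66, -156] -> 144
  [-8, -47, -33, 26] -> [-47, -33, 26] -> [282, 198, -156] -> 324
  [11, 17, 45, 21, -20] -> [17, 45, 21, -20] -> [-102, -270, -126, 120] -> -378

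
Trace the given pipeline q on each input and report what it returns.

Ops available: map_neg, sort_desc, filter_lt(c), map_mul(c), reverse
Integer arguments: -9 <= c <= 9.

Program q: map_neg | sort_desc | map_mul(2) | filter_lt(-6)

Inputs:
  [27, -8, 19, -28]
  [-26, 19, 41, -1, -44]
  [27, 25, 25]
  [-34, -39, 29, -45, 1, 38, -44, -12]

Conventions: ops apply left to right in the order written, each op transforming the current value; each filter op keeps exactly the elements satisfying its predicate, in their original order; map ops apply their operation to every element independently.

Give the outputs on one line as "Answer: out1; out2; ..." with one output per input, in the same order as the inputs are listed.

Execution, op by op:
  [27, -8, 19, -28] -> [-27, 8, -19, 28] -> [28, 8, -19, -27] -> [56, 16, -38, -54] -> [-38, -54]
  [-26, 19, 41, -1, -44] -> [26, -19, -41, 1, 44] -> [44, 26, 1, -19, -41] -> [88, 52, 2, -38, -82] -> [-38, -82]
  [27, 25, 25] -> [-27, -25, -25] -> [-25, -25, -27] -> [-50, -50, -54] -> [-50, -50, -54]
  [-34, -39, 29, -45, 1, 38, -44, -12] -> [34, 39, -29, 45, -1, -38, 44, 12] -> [45, 44, 39, 34, 12, -1, -29, -38] -> [90, 88, 78, 68, 24, -2, -58, -76] -> [-58, -76]

[-38, -54]; [-38, -82]; [-50, -50, -54]; [-58, -76]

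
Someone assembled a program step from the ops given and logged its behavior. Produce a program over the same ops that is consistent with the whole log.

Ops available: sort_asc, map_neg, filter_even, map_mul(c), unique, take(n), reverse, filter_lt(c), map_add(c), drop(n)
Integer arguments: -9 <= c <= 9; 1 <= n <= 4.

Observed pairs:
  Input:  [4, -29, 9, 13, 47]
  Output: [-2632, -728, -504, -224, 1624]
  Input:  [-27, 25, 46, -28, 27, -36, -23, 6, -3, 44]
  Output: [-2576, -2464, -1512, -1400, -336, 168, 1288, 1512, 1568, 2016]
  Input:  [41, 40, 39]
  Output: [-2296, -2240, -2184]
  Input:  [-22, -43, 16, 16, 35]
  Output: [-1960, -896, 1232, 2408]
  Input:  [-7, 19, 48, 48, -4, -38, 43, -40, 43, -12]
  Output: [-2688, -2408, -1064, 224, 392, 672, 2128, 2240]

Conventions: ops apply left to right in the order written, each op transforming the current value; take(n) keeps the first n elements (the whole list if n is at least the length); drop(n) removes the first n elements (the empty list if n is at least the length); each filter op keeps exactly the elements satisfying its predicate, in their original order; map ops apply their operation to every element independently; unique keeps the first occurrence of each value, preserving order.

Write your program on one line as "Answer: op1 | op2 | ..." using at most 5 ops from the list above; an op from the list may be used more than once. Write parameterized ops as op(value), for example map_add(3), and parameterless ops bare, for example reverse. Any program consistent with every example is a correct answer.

map_mul(-8) | map_mul(-7) | map_neg | sort_asc | unique

Check, running the answer program on each example:
  [4, -29, 9, 13, 47] -> [-32, 232, -72, -104, -376] -> [224, -1624, 504, 728, 2632] -> [-224, 1624, -504, -728, -2632] -> [-2632, -728, -504, -224, 1624] -> [-2632, -728, -504, -224, 1624]
  [-27, 25, 46, -28, 27, -36, -23, 6, -3, 44] -> [216, -200, -368, 224, -216, 288, 184, -48, 24, -352] -> [-1512, 1400, 2576, -1568, 1512, -2016, -1288, 336, -168, 2464] -> [1512, -1400, -2576, 1568, -1512, 2016, 1288, -336, 168, -2464] -> [-2576, -2464, -1512, -1400, -336, 168, 1288, 1512, 1568, 2016] -> [-2576, -2464, -1512, -1400, -336, 168, 1288, 1512, 1568, 2016]
  [41, 40, 39] -> [-328, -320, -312] -> [2296, 2240, 2184] -> [-2296, -2240, -2184] -> [-2296, -2240, -2184] -> [-2296, -2240, -2184]
  [-22, -43, 16, 16, 35] -> [176, 344, -128, -128, -280] -> [-1232, -2408, 896, 896, 1960] -> [1232, 2408, -896, -896, -1960] -> [-1960, -896, -896, 1232, 2408] -> [-1960, -896, 1232, 2408]
  [-7, 19, 48, 48, -4, -38, 43, -40, 43, -12] -> [56, -152, -384, -384, 32, 304, -344, 320, -344, 96] -> [-392, 1064, 2688, 2688, -224, -2128, 2408, -2240, 2408, -672] -> [392, -1064, -2688, -2688, 224, 2128, -2408, 2240, -2408, 672] -> [-2688, -2688, -2408, -2408, -1064, 224, 392, 672, 2128, 2240] -> [-2688, -2408, -1064, 224, 392, 672, 2128, 2240]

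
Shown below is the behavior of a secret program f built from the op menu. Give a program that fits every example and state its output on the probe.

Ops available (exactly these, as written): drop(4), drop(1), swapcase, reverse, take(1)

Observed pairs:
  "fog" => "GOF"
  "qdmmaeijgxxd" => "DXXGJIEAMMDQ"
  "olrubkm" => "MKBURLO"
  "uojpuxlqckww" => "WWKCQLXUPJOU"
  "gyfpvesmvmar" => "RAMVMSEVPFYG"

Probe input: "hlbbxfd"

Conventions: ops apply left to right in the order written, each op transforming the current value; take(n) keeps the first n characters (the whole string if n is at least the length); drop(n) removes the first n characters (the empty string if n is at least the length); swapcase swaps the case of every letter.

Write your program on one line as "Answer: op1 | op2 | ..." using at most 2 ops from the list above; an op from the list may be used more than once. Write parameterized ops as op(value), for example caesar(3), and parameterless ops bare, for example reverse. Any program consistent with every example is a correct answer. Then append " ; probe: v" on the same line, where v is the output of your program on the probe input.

reverse | swapcase ; probe: "DFXBBLH"

Check, running the answer program on each example:
  "fog" -> "gof" -> "GOF"
  "qdmmaeijgxxd" -> "dxxgjieammdq" -> "DXXGJIEAMMDQ"
  "olrubkm" -> "mkburlo" -> "MKBURLO"
  "uojpuxlqckww" -> "wwkcqlxupjou" -> "WWKCQLXUPJOU"
  "gyfpvesmvmar" -> "ramvmsevpfyg" -> "RAMVMSEVPFYG"
  probe: "hlbbxfd" -> "dfxbblh" -> "DFXBBLH"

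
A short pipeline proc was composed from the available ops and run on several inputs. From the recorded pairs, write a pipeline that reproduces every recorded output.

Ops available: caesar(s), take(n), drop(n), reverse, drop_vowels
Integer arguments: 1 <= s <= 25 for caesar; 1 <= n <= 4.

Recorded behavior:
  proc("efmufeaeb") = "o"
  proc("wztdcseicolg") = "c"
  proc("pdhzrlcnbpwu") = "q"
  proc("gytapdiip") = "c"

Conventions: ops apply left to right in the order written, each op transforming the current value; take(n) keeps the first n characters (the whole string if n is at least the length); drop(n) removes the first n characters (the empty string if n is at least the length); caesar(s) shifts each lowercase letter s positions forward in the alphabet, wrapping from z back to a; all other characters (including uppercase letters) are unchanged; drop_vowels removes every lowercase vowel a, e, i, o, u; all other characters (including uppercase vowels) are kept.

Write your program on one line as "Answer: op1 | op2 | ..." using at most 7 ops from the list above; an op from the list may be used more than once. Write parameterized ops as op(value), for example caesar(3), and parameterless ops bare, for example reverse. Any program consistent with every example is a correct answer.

drop_vowels | caesar(1) | caesar(17) | caesar(17) | take(3) | drop(2)

Check, running the answer program on each example:
  "efmufeaeb" -> "fmfb" -> "gngc" -> "xext" -> "ovok" -> "ovo" -> "o"
  "wztdcseicolg" -> "wztdcsclg" -> "xauedtdmh" -> "orlvukudy" -> "ficmlblup" -> "fic" -> "c"
  "pdhzrlcnbpwu" -> "pdhzrlcnbpw" -> "qeiasmdocqx" -> "hvzrjduftho" -> "ymqiaulwkyf" -> "ymq" -> "q"
  "gytapdiip" -> "gytpdp" -> "hzuqeq" -> "yqlhvh" -> "phcymy" -> "phc" -> "c"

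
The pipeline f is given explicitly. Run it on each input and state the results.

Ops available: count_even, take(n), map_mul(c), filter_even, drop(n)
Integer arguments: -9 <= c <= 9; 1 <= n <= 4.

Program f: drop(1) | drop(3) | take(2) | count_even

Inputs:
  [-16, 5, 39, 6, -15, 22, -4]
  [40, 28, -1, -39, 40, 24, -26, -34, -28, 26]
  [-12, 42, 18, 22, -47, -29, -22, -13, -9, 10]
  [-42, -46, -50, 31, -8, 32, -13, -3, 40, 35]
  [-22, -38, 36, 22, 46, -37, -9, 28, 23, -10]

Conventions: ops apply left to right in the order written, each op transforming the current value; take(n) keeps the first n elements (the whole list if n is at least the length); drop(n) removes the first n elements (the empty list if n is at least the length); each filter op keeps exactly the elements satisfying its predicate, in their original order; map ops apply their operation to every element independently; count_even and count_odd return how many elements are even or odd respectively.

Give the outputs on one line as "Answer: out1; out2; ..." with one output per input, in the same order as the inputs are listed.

1; 2; 0; 2; 1

Execution, op by op:
  [-16, 5, 39, 6, -15, 22, -4] -> [5, 39, 6, -15, 22, -4] -> [-15, 22, -4] -> [-15, 22] -> 1
  [40, 28, -1, -39, 40, 24, -26, -34, -28, 26] -> [28, -1, -39, 40, 24, -26, -34, -28, 26] -> [40, 24, -26, -34, -28, 26] -> [40, 24] -> 2
  [-12, 42, 18, 22, -47, -29, -22, -13, -9, 10] -> [42, 18, 22, -47, -29, -22, -13, -9, 10] -> [-47, -29, -22, -13, -9, 10] -> [-47, -29] -> 0
  [-42, -46, -50, 31, -8, 32, -13, -3, 40, 35] -> [-46, -50, 31, -8, 32, -13, -3, 40, 35] -> [-8, 32, -13, -3, 40, 35] -> [-8, 32] -> 2
  [-22, -38, 36, 22, 46, -37, -9, 28, 23, -10] -> [-38, 36, 22, 46, -37, -9, 28, 23, -10] -> [46, -37, -9, 28, 23, -10] -> [46, -37] -> 1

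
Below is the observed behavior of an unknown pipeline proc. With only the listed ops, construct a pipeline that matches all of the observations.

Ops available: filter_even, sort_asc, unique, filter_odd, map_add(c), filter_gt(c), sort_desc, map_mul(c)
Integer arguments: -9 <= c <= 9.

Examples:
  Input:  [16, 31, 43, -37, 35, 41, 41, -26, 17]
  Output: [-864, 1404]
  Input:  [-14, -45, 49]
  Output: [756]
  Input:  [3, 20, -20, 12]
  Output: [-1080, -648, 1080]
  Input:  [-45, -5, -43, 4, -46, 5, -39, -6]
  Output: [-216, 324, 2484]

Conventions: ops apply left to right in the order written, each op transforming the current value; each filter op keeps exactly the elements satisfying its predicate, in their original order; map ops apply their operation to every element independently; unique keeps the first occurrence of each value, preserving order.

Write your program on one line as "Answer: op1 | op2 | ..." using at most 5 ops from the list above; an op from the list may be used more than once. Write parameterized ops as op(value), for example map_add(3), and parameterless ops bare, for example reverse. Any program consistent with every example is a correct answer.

sort_desc | filter_even | map_mul(6) | map_mul(-9)

Check, running the answer program on each example:
  [16, 31, 43, -37, 35, 41, 41, -26, 17] -> [43, 41, 41, 35, 31, 17, 16, -26, -37] -> [16, -26] -> [96, -156] -> [-864, 1404]
  [-14, -45, 49] -> [49, -14, -45] -> [-14] -> [-84] -> [756]
  [3, 20, -20, 12] -> [20, 12, 3, -20] -> [20, 12, -20] -> [120, 72, -120] -> [-1080, -648, 1080]
  [-45, -5, -43, 4, -46, 5, -39, -6] -> [5, 4, -5, -6, -39, -43, -45, -46] -> [4, -6, -46] -> [24, -36, -276] -> [-216, 324, 2484]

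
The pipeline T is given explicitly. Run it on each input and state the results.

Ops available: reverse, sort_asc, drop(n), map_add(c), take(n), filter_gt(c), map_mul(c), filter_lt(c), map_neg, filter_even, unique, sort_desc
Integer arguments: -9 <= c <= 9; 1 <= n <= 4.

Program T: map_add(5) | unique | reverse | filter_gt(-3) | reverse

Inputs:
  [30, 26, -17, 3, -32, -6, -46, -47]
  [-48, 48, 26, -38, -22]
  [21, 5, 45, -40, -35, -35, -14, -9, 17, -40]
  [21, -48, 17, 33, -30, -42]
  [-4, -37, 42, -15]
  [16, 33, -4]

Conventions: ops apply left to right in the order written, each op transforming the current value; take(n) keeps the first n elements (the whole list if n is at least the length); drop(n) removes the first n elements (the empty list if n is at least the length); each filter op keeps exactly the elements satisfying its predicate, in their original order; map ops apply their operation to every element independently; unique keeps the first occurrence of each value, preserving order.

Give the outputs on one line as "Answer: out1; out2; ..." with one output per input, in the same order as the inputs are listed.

[35, 31, 8, -1]; [53, 31]; [26, 10, 50, 22]; [26, 22, 38]; [1, 47]; [21, 38, 1]

Execution, op by op:
  [30, 26, -17, 3, -32, -6, -46, -47] -> [35, 31, -12, 8, -27, -1, -41, -42] -> [35, 31, -12, 8, -27, -1, -41, -42] -> [-42, -41, -1, -27, 8, -12, 31, 35] -> [-1, 8, 31, 35] -> [35, 31, 8, -1]
  [-48, 48, 26, -38, -22] -> [-43, 53, 31, -33, -17] -> [-43, 53, 31, -33, -17] -> [-17, -33, 31, 53, -43] -> [31, 53] -> [53, 31]
  [21, 5, 45, -40, -35, -35, -14, -9, 17, -40] -> [26, 10, 50, -35, -30, -30, -9, -4, 22, -35] -> [26, 10, 50, -35, -30, -9, -4, 22] -> [22, -4, -9, -30, -35, 50, 10, 26] -> [22, 50, 10, 26] -> [26, 10, 50, 22]
  [21, -48, 17, 33, -30, -42] -> [26, -43, 22, 38, -25, -37] -> [26, -43, 22, 38, -25, -37] -> [-37, -25, 38, 22, -43, 26] -> [38, 22, 26] -> [26, 22, 38]
  [-4, -37, 42, -15] -> [1, -32, 47, -10] -> [1, -32, 47, -10] -> [-10, 47, -32, 1] -> [47, 1] -> [1, 47]
  [16, 33, -4] -> [21, 38, 1] -> [21, 38, 1] -> [1, 38, 21] -> [1, 38, 21] -> [21, 38, 1]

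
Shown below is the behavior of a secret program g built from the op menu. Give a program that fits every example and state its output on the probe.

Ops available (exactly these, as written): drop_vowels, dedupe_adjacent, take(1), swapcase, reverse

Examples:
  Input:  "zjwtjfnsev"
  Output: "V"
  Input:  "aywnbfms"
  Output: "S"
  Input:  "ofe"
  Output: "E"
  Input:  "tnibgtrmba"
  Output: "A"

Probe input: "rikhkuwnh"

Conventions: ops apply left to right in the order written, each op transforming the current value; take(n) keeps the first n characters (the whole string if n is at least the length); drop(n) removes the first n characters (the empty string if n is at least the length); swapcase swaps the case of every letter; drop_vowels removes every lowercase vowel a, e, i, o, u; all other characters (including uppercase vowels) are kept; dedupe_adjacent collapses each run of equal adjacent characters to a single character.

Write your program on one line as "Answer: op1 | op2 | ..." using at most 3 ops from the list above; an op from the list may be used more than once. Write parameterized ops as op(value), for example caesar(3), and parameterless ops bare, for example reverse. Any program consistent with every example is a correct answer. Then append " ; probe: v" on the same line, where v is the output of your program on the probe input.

reverse | swapcase | take(1) ; probe: "H"

Check, running the answer program on each example:
  "zjwtjfnsev" -> "vesnfjtwjz" -> "VESNFJTWJZ" -> "V"
  "aywnbfms" -> "smfbnwya" -> "SMFBNWYA" -> "S"
  "ofe" -> "efo" -> "EFO" -> "E"
  "tnibgtrmba" -> "abmrtgbint" -> "ABMRTGBINT" -> "A"
  probe: "rikhkuwnh" -> "hnwukhkir" -> "HNWUKHKIR" -> "H"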